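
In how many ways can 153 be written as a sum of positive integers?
54770336324

p(n) counts ways to write n as a sum of positive integers (order ignored).
Euler's pentagonal recurrence: p(k) = p(k-1) + p(k-2) - p(k-5) - p(k-7) + p(k-12) + p(k-15) - ... (offsets j(3j∓1)/2, signs ++--, p(0)=1, p(<0)=0).
DP table for k = 0..152: p(0)=1, p(1)=1, p(2)=2, p(3)=3, p(4)=5, p(5)=7, p(6)=11, p(7)=15, p(8)=22, p(9)=30, p(10)=42, p(11)=56, p(12)=77, p(13)=101, p(14)=135, p(15)=176, p(16)=231, p(17)=297, p(18)=385, p(19)=490, p(20)=627, p(21)=792, p(22)=1002, p(23)=1255, p(24)=1575, p(25)=1958, p(26)=2436, p(27)=3010, p(28)=3718, p(29)=4565, p(30)=5604, p(31)=6842, p(32)=8349, p(33)=10143, p(34)=12310, p(35)=14883, p(36)=17977, p(37)=21637, p(38)=26015, p(39)=31185, p(40)=37338, p(41)=44583, p(42)=53174, p(43)=63261, p(44)=75175, p(45)=89134, p(46)=105558, p(47)=124754, p(48)=147273, p(49)=173525, p(50)=204226, p(51)=239943, p(52)=281589, p(53)=329931, p(54)=386155, p(55)=451276, p(56)=526823, p(57)=614154, p(58)=715220, p(59)=831820, p(60)=966467, p(61)=1121505, p(62)=1300156, p(63)=1505499, p(64)=1741630, p(65)=2012558, p(66)=2323520, p(67)=2679689, p(68)=3087735, p(69)=3554345, p(70)=4087968, p(71)=4697205, p(72)=5392783, p(73)=6185689, p(74)=7089500, p(75)=8118264, p(76)=9289091, p(77)=10619863, p(78)=12132164, p(79)=13848650, p(80)=15796476, p(81)=18004327, p(82)=20506255, p(83)=23338469, p(84)=26543660, p(85)=30167357, p(86)=34262962, p(87)=38887673, p(88)=44108109, p(89)=49995925, p(90)=56634173, p(91)=64112359, p(92)=72533807, p(93)=82010177, p(94)=92669720, p(95)=104651419, p(96)=118114304, p(97)=133230930, p(98)=150198136, p(99)=169229875, p(100)=190569292, p(101)=214481126, p(102)=241265379, p(103)=271248950, p(104)=304801365, p(105)=342325709, p(106)=384276336, p(107)=431149389, p(108)=483502844, p(109)=541946240, p(110)=607163746, p(111)=679903203, p(112)=761002156, p(113)=851376628, p(114)=952050665, p(115)=1064144451, p(116)=1188908248, p(117)=1327710076, p(118)=1482074143, p(119)=1653668665, p(120)=1844349560, p(121)=2056148051, p(122)=2291320912, p(123)=2552338241, p(124)=2841940500, p(125)=3163127352, p(126)=3519222692, p(127)=3913864295, p(128)=4351078600, p(129)=4835271870, p(130)=5371315400, p(131)=5964539504, p(132)=6620830889, p(133)=7346629512, p(134)=8149040695, p(135)=9035836076, p(136)=10015581680, p(137)=11097645016, p(138)=12292341831, p(139)=13610949895, p(140)=15065878135, p(141)=16670689208, p(142)=18440293320, p(143)=20390982757, p(144)=22540654445, p(145)=24908858009, p(146)=27517052599, p(147)=30388671978, p(148)=33549419497, p(149)=37027355200, p(150)=40853235313, p(151)=45060624582, p(152)=49686288421.
Final step: p(153) = p(152) + p(151) - p(148) - p(146) + p(141) + p(138) - p(131) - p(127) + p(118) + p(113) - p(102) - p(96) + p(83) + p(76) - p(61) - p(53) + p(36) + p(27) - p(8)
= 49686288421 + 45060624582 - 33549419497 - 27517052599 + 16670689208 + 12292341831 - 5964539504 - 3913864295 + 1482074143 + 851376628 - 241265379 - 118114304 + 23338469 + 9289091 - 1121505 - 329931 + 17977 + 3010 - 22
= 54770336324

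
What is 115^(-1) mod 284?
163

gcd(115, 284) = 1, so the inverse exists.
Extended Euclidean algorithm on (284, 115):
284 = 2 × 115 + 54  ⟹  54 = (1)·284 + (-2)·115
115 = 2 × 54 + 7  ⟹  7 = (-2)·284 + (5)·115
54 = 7 × 7 + 5  ⟹  5 = (15)·284 + (-37)·115
7 = 1 × 5 + 2  ⟹  2 = (-17)·284 + (42)·115
5 = 2 × 2 + 1  ⟹  1 = (49)·284 + (-121)·115
So (-121)·115 ≡ 1 (mod 284), i.e. 115^(-1) ≡ -121 ≡ 163 (mod 284).
Check: 115 × 163 = 18745 ≡ 1 (mod 284)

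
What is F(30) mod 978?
740

Matrix identity: Q^n = [[F_(n+1), F_n], [F_n, F_(n-1)]] with Q = [[1,1],[1,0]].
n = 30 = 11110₂. Square-and-multiply, entries mod 978:
Q^1 = [[1,1],[1,0]]
Q^3 = (Q^1)²·Q = [[3,2],[2,1]]
Q^7 = (Q^3)²·Q = [[21,13],[13,8]]
Q^15 = (Q^7)²·Q = [[9,610],[610,377]]
Q^30 = (Q^15)² = [[541,740],[740,779]]
F_30 mod 978 = Q^30[0][1] = 740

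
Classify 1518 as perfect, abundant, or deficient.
abundant

Proper divisors of 1518: sum = 1 + 2 + 3 + 6 + 11 + 22 + 23 + 33 + 46 + 66 + 69 + 138 + 253 + 506 + 759 = 1938
Since 1938 > 1518, 1518 is abundant.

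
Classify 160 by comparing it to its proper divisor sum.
abundant

Proper divisors of 160: sum = 1 + 2 + 4 + 5 + 8 + 10 + 16 + 20 + 32 + 40 + 80 = 218
Since 218 > 160, 160 is abundant.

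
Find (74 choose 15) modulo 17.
0

Using Lucas' theorem:
Write n=74 and k=15 in base 17:
n in base 17: [4, 6]
k in base 17: [0, 15]
C(74,15) mod 17 = ∏ C(n_i, k_i) mod 17
Digit binomials (mod 17): C(4,0) = 1; C(6,15) = 0 (k_i > n_i)
Product: 1 × 0 = 0 ≡ 0 (mod 17)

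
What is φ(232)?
112

232 = 2^3 × 29
φ(n) = n × ∏(1 - 1/p) for each prime p dividing n
φ(232) = 232 × (1 - 1/2) × (1 - 1/29) = 112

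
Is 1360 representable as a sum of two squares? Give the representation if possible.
8² + 36² (a=8, b=36)

Factorization: 1360 = 2^4 × 5 × 17
By Fermat: n is sum of two squares iff every prime p ≡ 3 (mod 4) appears to even power.
All primes ≡ 3 (mod 4) appear to even power.
Search a = 0, 1, 2, … for 1360 - a² a perfect square: first hit at a = 8: 1360 - 64 = 1296 = 36².
1360 = 8² + 36² = 64 + 1296 ✓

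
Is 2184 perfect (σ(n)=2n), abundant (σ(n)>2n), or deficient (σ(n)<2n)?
abundant

Proper divisors of 2184: sum = 1 + 2 + 3 + 4 + 6 + 7 + 8 + 12 + ... + 364 + 546 + 728 + 1092 (31 divisors) = 4536
Since 4536 > 2184, 2184 is abundant.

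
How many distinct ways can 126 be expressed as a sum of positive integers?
3519222692

p(n) counts ways to write n as a sum of positive integers (order ignored).
Euler's pentagonal recurrence: p(k) = p(k-1) + p(k-2) - p(k-5) - p(k-7) + p(k-12) + p(k-15) - ... (offsets j(3j∓1)/2, signs ++--, p(0)=1, p(<0)=0).
DP table for k = 0..125: p(0)=1, p(1)=1, p(2)=2, p(3)=3, p(4)=5, p(5)=7, p(6)=11, p(7)=15, p(8)=22, p(9)=30, p(10)=42, p(11)=56, p(12)=77, p(13)=101, p(14)=135, p(15)=176, p(16)=231, p(17)=297, p(18)=385, p(19)=490, p(20)=627, p(21)=792, p(22)=1002, p(23)=1255, p(24)=1575, p(25)=1958, p(26)=2436, p(27)=3010, p(28)=3718, p(29)=4565, p(30)=5604, p(31)=6842, p(32)=8349, p(33)=10143, p(34)=12310, p(35)=14883, p(36)=17977, p(37)=21637, p(38)=26015, p(39)=31185, p(40)=37338, p(41)=44583, p(42)=53174, p(43)=63261, p(44)=75175, p(45)=89134, p(46)=105558, p(47)=124754, p(48)=147273, p(49)=173525, p(50)=204226, p(51)=239943, p(52)=281589, p(53)=329931, p(54)=386155, p(55)=451276, p(56)=526823, p(57)=614154, p(58)=715220, p(59)=831820, p(60)=966467, p(61)=1121505, p(62)=1300156, p(63)=1505499, p(64)=1741630, p(65)=2012558, p(66)=2323520, p(67)=2679689, p(68)=3087735, p(69)=3554345, p(70)=4087968, p(71)=4697205, p(72)=5392783, p(73)=6185689, p(74)=7089500, p(75)=8118264, p(76)=9289091, p(77)=10619863, p(78)=12132164, p(79)=13848650, p(80)=15796476, p(81)=18004327, p(82)=20506255, p(83)=23338469, p(84)=26543660, p(85)=30167357, p(86)=34262962, p(87)=38887673, p(88)=44108109, p(89)=49995925, p(90)=56634173, p(91)=64112359, p(92)=72533807, p(93)=82010177, p(94)=92669720, p(95)=104651419, p(96)=118114304, p(97)=133230930, p(98)=150198136, p(99)=169229875, p(100)=190569292, p(101)=214481126, p(102)=241265379, p(103)=271248950, p(104)=304801365, p(105)=342325709, p(106)=384276336, p(107)=431149389, p(108)=483502844, p(109)=541946240, p(110)=607163746, p(111)=679903203, p(112)=761002156, p(113)=851376628, p(114)=952050665, p(115)=1064144451, p(116)=1188908248, p(117)=1327710076, p(118)=1482074143, p(119)=1653668665, p(120)=1844349560, p(121)=2056148051, p(122)=2291320912, p(123)=2552338241, p(124)=2841940500, p(125)=3163127352.
Final step: p(126) = p(125) + p(124) - p(121) - p(119) + p(114) + p(111) - p(104) - p(100) + p(91) + p(86) - p(75) - p(69) + p(56) + p(49) - p(34) - p(26) + p(9) + p(0)
= 3163127352 + 2841940500 - 2056148051 - 1653668665 + 952050665 + 679903203 - 304801365 - 190569292 + 64112359 + 34262962 - 8118264 - 3554345 + 526823 + 173525 - 12310 - 2436 + 30 + 1
= 3519222692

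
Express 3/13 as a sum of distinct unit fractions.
1/5 + 1/33 + 1/2145

Greedy algorithm:
3/13: ceiling(13/3) = 5, use 1/5
2/65: ceiling(65/2) = 33, use 1/33
1/2145: ceiling(2145/1) = 2145, use 1/2145
Result: 3/13 = 1/5 + 1/33 + 1/2145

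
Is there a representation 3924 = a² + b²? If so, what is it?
18² + 60² (a=18, b=60)

Factorization: 3924 = 2^2 × 3^2 × 109
By Fermat: n is sum of two squares iff every prime p ≡ 3 (mod 4) appears to even power.
All primes ≡ 3 (mod 4) appear to even power.
Search a = 0, 1, 2, … for 3924 - a² a perfect square: first hit at a = 18: 3924 - 324 = 3600 = 60².
3924 = 18² + 60² = 324 + 3600 ✓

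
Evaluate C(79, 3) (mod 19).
1

Using Lucas' theorem:
Write n=79 and k=3 in base 19:
n in base 19: [4, 3]
k in base 19: [0, 3]
C(79,3) mod 19 = ∏ C(n_i, k_i) mod 19
Digit binomials (mod 19): C(4,0) = 1; C(3,3) = 1
Product: 1 × 1 = 1 ≡ 1 (mod 19)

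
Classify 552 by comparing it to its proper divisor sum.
abundant

Proper divisors of 552: sum = 1 + 2 + 3 + 4 + 6 + 8 + 12 + 23 + 24 + 46 + 69 + 92 + 138 + 184 + 276 = 888
Since 888 > 552, 552 is abundant.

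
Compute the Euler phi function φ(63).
36

63 = 3^2 × 7
φ(n) = n × ∏(1 - 1/p) for each prime p dividing n
φ(63) = 63 × (1 - 1/3) × (1 - 1/7) = 36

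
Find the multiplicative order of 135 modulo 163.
27

163 is prime, so ord(135) divides φ(163) = 162.
Divisors of 162: 1, 2, 3, 6, 9, 18, 27, 54, 81, 162.
Repeated squaring: 135^1 ≡ 135, 135^2 ≡ 132, 135^4 ≡ 146, 135^8 ≡ 126, 135^16 ≡ 65, 135^32 ≡ 150, 135^64 ≡ 6, 135^128 ≡ 36 (mod 163).
Test 135^d mod 163 for each divisor d in increasing order:
135^1 ≡ 135
135^2 ≡ 132
135^3 = 135^2·135^1 ≡ 53
135^6 = 135^4·135^2 ≡ 38
135^9 = 135^8·135^1 ≡ 58
135^18 = 135^16·135^2 ≡ 104
135^27 = 135^16·135^8·135^2·135^1 ≡ 1  ← first divisor giving 1
The order is 27.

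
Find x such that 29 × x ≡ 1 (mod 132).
41

gcd(29, 132) = 1, so the inverse exists.
Extended Euclidean algorithm on (132, 29):
132 = 4 × 29 + 16  ⟹  16 = (1)·132 + (-4)·29
29 = 1 × 16 + 13  ⟹  13 = (-1)·132 + (5)·29
16 = 1 × 13 + 3  ⟹  3 = (2)·132 + (-9)·29
13 = 4 × 3 + 1  ⟹  1 = (-9)·132 + (41)·29
So (41)·29 ≡ 1 (mod 132), i.e. 29^(-1) ≡ 41 (mod 132).
Check: 29 × 41 = 1189 ≡ 1 (mod 132)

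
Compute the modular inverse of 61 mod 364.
185

gcd(61, 364) = 1, so the inverse exists.
Extended Euclidean algorithm on (364, 61):
364 = 5 × 61 + 59  ⟹  59 = (1)·364 + (-5)·61
61 = 1 × 59 + 2  ⟹  2 = (-1)·364 + (6)·61
59 = 29 × 2 + 1  ⟹  1 = (30)·364 + (-179)·61
So (-179)·61 ≡ 1 (mod 364), i.e. 61^(-1) ≡ -179 ≡ 185 (mod 364).
Check: 61 × 185 = 11285 ≡ 1 (mod 364)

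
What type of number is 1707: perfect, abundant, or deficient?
deficient

Proper divisors of 1707: sum = 1 + 3 + 569 = 573
Since 573 < 1707, 1707 is deficient.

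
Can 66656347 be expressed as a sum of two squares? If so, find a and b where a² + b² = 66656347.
Not possible

Factorization: 66656347 = 61 × 103^3
By Fermat: n is sum of two squares iff every prime p ≡ 3 (mod 4) appears to even power.
Prime(s) ≡ 3 (mod 4) with odd exponent: [(103, 3)]
Therefore 66656347 cannot be expressed as a² + b².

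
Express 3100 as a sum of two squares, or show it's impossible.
Not possible

Factorization: 3100 = 2^2 × 5^2 × 31
By Fermat: n is sum of two squares iff every prime p ≡ 3 (mod 4) appears to even power.
Prime(s) ≡ 3 (mod 4) with odd exponent: [(31, 1)]
Therefore 3100 cannot be expressed as a² + b².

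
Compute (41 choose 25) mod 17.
0

Using Lucas' theorem:
Write n=41 and k=25 in base 17:
n in base 17: [2, 7]
k in base 17: [1, 8]
C(41,25) mod 17 = ∏ C(n_i, k_i) mod 17
Digit binomials (mod 17): C(2,1) = 2; C(7,8) = 0 (k_i > n_i)
Product: 2 × 0 = 0 ≡ 0 (mod 17)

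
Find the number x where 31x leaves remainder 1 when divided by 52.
47

gcd(31, 52) = 1, so the inverse exists.
Extended Euclidean algorithm on (52, 31):
52 = 1 × 31 + 21  ⟹  21 = (1)·52 + (-1)·31
31 = 1 × 21 + 10  ⟹  10 = (-1)·52 + (2)·31
21 = 2 × 10 + 1  ⟹  1 = (3)·52 + (-5)·31
So (-5)·31 ≡ 1 (mod 52), i.e. 31^(-1) ≡ -5 ≡ 47 (mod 52).
Check: 31 × 47 = 1457 ≡ 1 (mod 52)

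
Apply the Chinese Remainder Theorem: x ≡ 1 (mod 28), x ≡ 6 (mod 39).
981

Using Chinese Remainder Theorem:
M = 28 × 39 = 1092
M1 = 39, M2 = 28
y1 = 39^(-1) mod 28 = 23
y2 = 28^(-1) mod 39 = 7
x = (1×39×23 + 6×28×7) mod 1092 = 981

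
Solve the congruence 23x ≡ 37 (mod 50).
x ≡ 19 (mod 50)

gcd(23, 50) = 1, which divides 37, so solutions exist.
Find 23^(-1) mod 50 by the extended Euclidean algorithm:
50 = 2 × 23 + 4  ⟹  4 = (1)·50 + (-2)·23
23 = 5 × 4 + 3  ⟹  3 = (-5)·50 + (11)·23
4 = 1 × 3 + 1  ⟹  1 = (6)·50 + (-13)·23
So (-13)·23 ≡ 1 (mod 50), i.e. 23^(-1) ≡ -13 ≡ 37 (mod 50).
x ≡ 37 × 37 = 1369 ≡ 19 (mod 50).
Check: 23 × 19 = 437 ≡ 37 (mod 50).
Unique solution: x ≡ 19 (mod 50)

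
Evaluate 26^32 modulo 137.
72

Repeated squaring. Binary of 32 = 100000.
26^1 ≡ 26 (mod 137); 26^2 ≡ 128 (mod 137); 26^4 ≡ 81 (mod 137); 26^8 ≡ 122 (mod 137); 26^16 ≡ 88 (mod 137); 26^32 ≡ 72 (mod 137)
26^32 = 26^32 ≡ 72 (mod 137)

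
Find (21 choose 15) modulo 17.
0

Using Lucas' theorem:
Write n=21 and k=15 in base 17:
n in base 17: [1, 4]
k in base 17: [0, 15]
C(21,15) mod 17 = ∏ C(n_i, k_i) mod 17
Digit binomials (mod 17): C(1,0) = 1; C(4,15) = 0 (k_i > n_i)
Product: 1 × 0 = 0 ≡ 0 (mod 17)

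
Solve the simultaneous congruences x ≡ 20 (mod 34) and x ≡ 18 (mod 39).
564

Using Chinese Remainder Theorem:
M = 34 × 39 = 1326
M1 = 39, M2 = 34
y1 = 39^(-1) mod 34 = 7
y2 = 34^(-1) mod 39 = 31
x = (20×39×7 + 18×34×31) mod 1326 = 564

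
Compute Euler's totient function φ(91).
72

91 = 7 × 13
φ(n) = n × ∏(1 - 1/p) for each prime p dividing n
φ(91) = 91 × (1 - 1/7) × (1 - 1/13) = 72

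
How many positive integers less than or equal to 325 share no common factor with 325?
240

325 = 5^2 × 13
φ(n) = n × ∏(1 - 1/p) for each prime p dividing n
φ(325) = 325 × (1 - 1/5) × (1 - 1/13) = 240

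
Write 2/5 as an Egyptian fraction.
1/3 + 1/15

Greedy algorithm:
2/5: ceiling(5/2) = 3, use 1/3
1/15: ceiling(15/1) = 15, use 1/15
Result: 2/5 = 1/3 + 1/15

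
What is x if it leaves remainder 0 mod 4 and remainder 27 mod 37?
64

Using Chinese Remainder Theorem:
M = 4 × 37 = 148
M1 = 37, M2 = 4
y1 = 37^(-1) mod 4 = 1
y2 = 4^(-1) mod 37 = 28
x = (0×37×1 + 27×4×28) mod 148 = 64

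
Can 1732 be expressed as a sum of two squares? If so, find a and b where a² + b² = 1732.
24² + 34² (a=24, b=34)

Factorization: 1732 = 2^2 × 433
By Fermat: n is sum of two squares iff every prime p ≡ 3 (mod 4) appears to even power.
All primes ≡ 3 (mod 4) appear to even power.
Search a = 0, 1, 2, … for 1732 - a² a perfect square: first hit at a = 24: 1732 - 576 = 1156 = 34².
1732 = 24² + 34² = 576 + 1156 ✓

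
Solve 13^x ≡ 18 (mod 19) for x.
9

Baby-step giant-step with step n = ⌈√19⌉ = 5.
Baby steps 13^j mod 19 (j:value) for j=0..4: 0:1, 1:13, 2:17, 3:12, 4:4.
Giant-step multiplier: 13^(-5) ≡ 13^(18-5) = 13^13 ≡ 15 (mod 19).
Giant steps γ_i = 18·15^i mod 19: γ_0=18, γ_1=4 (in table at j=4).
x = i·n + j = 1·5 + 4 = 9.
Check: 13^9 ≡ 18 (mod 19).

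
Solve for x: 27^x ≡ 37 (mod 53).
22

Baby-step giant-step with step n = ⌈√53⌉ = 8.
Baby steps 27^j mod 53 (j:value) for j=0..7: 0:1, 1:27, 2:40, 3:20, 4:10, 5:5, 6:29, 7:41.
Giant-step multiplier: 27^(-8) ≡ 27^(52-8) = 27^44 ≡ 44 (mod 53).
Giant steps γ_i = 37·44^i mod 53: γ_0=37, γ_1=38, γ_2=29 (in table at j=6).
x = i·n + j = 2·8 + 6 = 22.
Check: 27^22 ≡ 37 (mod 53).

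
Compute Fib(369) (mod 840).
274

Matrix identity: Q^n = [[F_(n+1), F_n], [F_n, F_(n-1)]] with Q = [[1,1],[1,0]].
n = 369 = 101110001₂. Square-and-multiply, entries mod 840:
Q^1 = [[1,1],[1,0]]
Q^2 = (Q^1)² = [[2,1],[1,1]]
Q^5 = (Q^2)²·Q = [[8,5],[5,3]]
Q^11 = (Q^5)²·Q = [[144,89],[89,55]]
Q^23 = (Q^11)²·Q = [[168,97],[97,71]]
Q^46 = (Q^23)² = [[673,503],[503,170]]
Q^92 = (Q^46)² = [[338,669],[669,509]]
Q^184 = (Q^92)² = [[685,483],[483,202]]
Q^369 = (Q^184)²·Q = [[295,274],[274,21]]
F_369 mod 840 = Q^369[0][1] = 274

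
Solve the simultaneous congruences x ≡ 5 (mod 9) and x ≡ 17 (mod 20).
77

Using Chinese Remainder Theorem:
M = 9 × 20 = 180
M1 = 20, M2 = 9
y1 = 20^(-1) mod 9 = 5
y2 = 9^(-1) mod 20 = 9
x = (5×20×5 + 17×9×9) mod 180 = 77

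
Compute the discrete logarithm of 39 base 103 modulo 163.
26

Baby-step giant-step with step n = ⌈√163⌉ = 13.
Baby steps 103^j mod 163 (j:value) for j=0..12: 0:1, 1:103, 2:14, 3:138, 4:33, 5:139, 6:136, 7:153, 8:111, 9:23, 10:87, 11:159, 12:77.
Giant-step multiplier: 103^(-13) ≡ 103^(162-13) = 103^149 ≡ 32 (mod 163).
Giant steps γ_i = 39·32^i mod 163: γ_0=39, γ_1=107, γ_2=1 (in table at j=0).
x = i·n + j = 2·13 + 0 = 26.
Check: 103^26 ≡ 39 (mod 163).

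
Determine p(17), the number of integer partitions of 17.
297

p(n) counts ways to write n as a sum of positive integers (order ignored).
Euler's pentagonal recurrence: p(k) = p(k-1) + p(k-2) - p(k-5) - p(k-7) + p(k-12) + p(k-15) - ... (offsets j(3j∓1)/2, signs ++--, p(0)=1, p(<0)=0).
DP table for k = 0..16: p(0)=1, p(1)=1, p(2)=2, p(3)=3, p(4)=5, p(5)=7, p(6)=11, p(7)=15, p(8)=22, p(9)=30, p(10)=42, p(11)=56, p(12)=77, p(13)=101, p(14)=135, p(15)=176, p(16)=231.
Final step: p(17) = p(16) + p(15) - p(12) - p(10) + p(5) + p(2)
= 231 + 176 - 77 - 42 + 7 + 2
= 297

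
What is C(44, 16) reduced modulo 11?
0

Using Lucas' theorem:
Write n=44 and k=16 in base 11:
n in base 11: [4, 0]
k in base 11: [1, 5]
C(44,16) mod 11 = ∏ C(n_i, k_i) mod 11
Digit binomials (mod 11): C(4,1) = 4; C(0,5) = 0 (k_i > n_i)
Product: 4 × 0 = 0 ≡ 0 (mod 11)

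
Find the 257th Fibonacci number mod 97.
33

Matrix identity: Q^n = [[F_(n+1), F_n], [F_n, F_(n-1)]] with Q = [[1,1],[1,0]].
n = 257 = 100000001₂. Square-and-multiply, entries mod 97:
Q^1 = [[1,1],[1,0]]
Q^2 = (Q^1)² = [[2,1],[1,1]]
Q^4 = (Q^2)² = [[5,3],[3,2]]
Q^8 = (Q^4)² = [[34,21],[21,13]]
Q^16 = (Q^8)² = [[45,17],[17,28]]
Q^32 = (Q^16)² = [[83,77],[77,6]]
Q^64 = (Q^32)² = [[14,63],[63,48]]
Q^128 = (Q^64)² = [[91,26],[26,65]]
Q^257 = (Q^128)²·Q = [[15,33],[33,79]]
F_257 mod 97 = Q^257[0][1] = 33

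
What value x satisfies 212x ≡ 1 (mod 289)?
15

gcd(212, 289) = 1, so the inverse exists.
Extended Euclidean algorithm on (289, 212):
289 = 1 × 212 + 77  ⟹  77 = (1)·289 + (-1)·212
212 = 2 × 77 + 58  ⟹  58 = (-2)·289 + (3)·212
77 = 1 × 58 + 19  ⟹  19 = (3)·289 + (-4)·212
58 = 3 × 19 + 1  ⟹  1 = (-11)·289 + (15)·212
So (15)·212 ≡ 1 (mod 289), i.e. 212^(-1) ≡ 15 (mod 289).
Check: 212 × 15 = 3180 ≡ 1 (mod 289)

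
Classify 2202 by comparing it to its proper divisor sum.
abundant

Proper divisors of 2202: sum = 1 + 2 + 3 + 6 + 367 + 734 + 1101 = 2214
Since 2214 > 2202, 2202 is abundant.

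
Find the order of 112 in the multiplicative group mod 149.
74

149 is prime, so ord(112) divides φ(149) = 148.
Divisors of 148: 1, 2, 4, 37, 74, 148.
Repeated squaring: 112^1 ≡ 112, 112^2 ≡ 28, 112^4 ≡ 39, 112^8 ≡ 31, 112^16 ≡ 67, 112^32 ≡ 19, 112^64 ≡ 63, 112^128 ≡ 95 (mod 149).
Test 112^d mod 149 for each divisor d in increasing order:
112^1 ≡ 112
112^2 ≡ 28
112^4 ≡ 39
112^37 = 112^32·112^4·112^1 ≡ 148
112^74 = 112^64·112^8·112^2 ≡ 1  ← first divisor giving 1
The order is 74.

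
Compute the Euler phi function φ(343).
294

343 = 7^3
φ(n) = n × ∏(1 - 1/p) for each prime p dividing n
φ(343) = 343 × (1 - 1/7) = 294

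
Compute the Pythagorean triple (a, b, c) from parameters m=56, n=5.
(3111, 560, 3161)

Euclid's formula: a = m² - n², b = 2mn, c = m² + n²
m = 56, n = 5
a = 56² - 5² = 3136 - 25 = 3111
b = 2 × 56 × 5 = 560
c = 56² + 5² = 3136 + 25 = 3161
Verification: 3111² + 560² = 9678321 + 313600 = 9991921 = 3161² ✓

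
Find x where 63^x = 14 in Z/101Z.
30

Baby-step giant-step with step n = ⌈√101⌉ = 11.
Baby steps 63^j mod 101 (j:value) for j=0..10: 0:1, 1:63, 2:30, 3:72, 4:92, 5:39, 6:33, 7:59, 8:81, 9:53, 10:6.
Giant-step multiplier: 63^(-11) ≡ 63^(100-11) = 63^89 ≡ 66 (mod 101).
Giant steps γ_i = 14·66^i mod 101: γ_0=14, γ_1=15, γ_2=81 (in table at j=8).
x = i·n + j = 2·11 + 8 = 30.
Check: 63^30 ≡ 14 (mod 101).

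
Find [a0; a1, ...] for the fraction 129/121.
[1; 15, 8]

Euclidean algorithm steps:
129 = 1 × 121 + 8
121 = 15 × 8 + 1
8 = 8 × 1 + 0
Continued fraction: [1; 15, 8]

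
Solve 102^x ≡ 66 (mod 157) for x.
49

Baby-step giant-step with step n = ⌈√157⌉ = 13.
Baby steps 102^j mod 157 (j:value) for j=0..12: 0:1, 1:102, 2:42, 3:45, 4:37, 5:6, 6:141, 7:95, 8:113, 9:65, 10:36, 11:61, 12:99.
Giant-step multiplier: 102^(-13) ≡ 102^(156-13) = 102^143 ≡ 22 (mod 157).
Giant steps γ_i = 66·22^i mod 157: γ_0=66, γ_1=39, γ_2=73, γ_3=36 (in table at j=10).
x = i·n + j = 3·13 + 10 = 49.
Check: 102^49 ≡ 66 (mod 157).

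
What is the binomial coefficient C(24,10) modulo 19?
0

Using Lucas' theorem:
Write n=24 and k=10 in base 19:
n in base 19: [1, 5]
k in base 19: [0, 10]
C(24,10) mod 19 = ∏ C(n_i, k_i) mod 19
Digit binomials (mod 19): C(1,0) = 1; C(5,10) = 0 (k_i > n_i)
Product: 1 × 0 = 0 ≡ 0 (mod 19)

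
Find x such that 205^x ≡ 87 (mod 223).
105

Baby-step giant-step with step n = ⌈√223⌉ = 15.
Baby steps 205^j mod 223 (j:value) for j=0..14: 0:1, 1:205, 2:101, 3:189, 4:166, 5:134, 6:41, 7:154, 8:127, 9:167, 10:116, 11:142, 12:120, 13:70, 14:78.
Giant-step multiplier: 205^(-15) ≡ 205^(222-15) = 205^207 ≡ 125 (mod 223).
Giant steps γ_i = 87·125^i mod 223: γ_0=87, γ_1=171, γ_2=190, γ_3=112, γ_4=174, γ_5=119, γ_6=157, γ_7=1 (in table at j=0).
x = i·n + j = 7·15 + 0 = 105.
Check: 205^105 ≡ 87 (mod 223).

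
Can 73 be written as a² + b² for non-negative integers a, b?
3² + 8² (a=3, b=8)

Factorization: 73 = 73
By Fermat: n is sum of two squares iff every prime p ≡ 3 (mod 4) appears to even power.
All primes ≡ 3 (mod 4) appear to even power.
Search a = 0, 1, 2, … for 73 - a² a perfect square: first hit at a = 3: 73 - 9 = 64 = 8².
73 = 3² + 8² = 9 + 64 ✓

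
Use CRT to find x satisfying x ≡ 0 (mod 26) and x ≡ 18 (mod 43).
104

Using Chinese Remainder Theorem:
M = 26 × 43 = 1118
M1 = 43, M2 = 26
y1 = 43^(-1) mod 26 = 23
y2 = 26^(-1) mod 43 = 5
x = (0×43×23 + 18×26×5) mod 1118 = 104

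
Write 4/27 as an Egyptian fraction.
1/7 + 1/189

Greedy algorithm:
4/27: ceiling(27/4) = 7, use 1/7
1/189: ceiling(189/1) = 189, use 1/189
Result: 4/27 = 1/7 + 1/189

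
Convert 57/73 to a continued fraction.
[0; 1, 3, 1, 1, 3, 2]

Euclidean algorithm steps:
57 = 0 × 73 + 57
73 = 1 × 57 + 16
57 = 3 × 16 + 9
16 = 1 × 9 + 7
9 = 1 × 7 + 2
7 = 3 × 2 + 1
2 = 2 × 1 + 0
Continued fraction: [0; 1, 3, 1, 1, 3, 2]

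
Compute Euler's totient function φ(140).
48

140 = 2^2 × 5 × 7
φ(n) = n × ∏(1 - 1/p) for each prime p dividing n
φ(140) = 140 × (1 - 1/2) × (1 - 1/5) × (1 - 1/7) = 48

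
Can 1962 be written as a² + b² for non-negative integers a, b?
21² + 39² (a=21, b=39)

Factorization: 1962 = 2 × 3^2 × 109
By Fermat: n is sum of two squares iff every prime p ≡ 3 (mod 4) appears to even power.
All primes ≡ 3 (mod 4) appear to even power.
Search a = 0, 1, 2, … for 1962 - a² a perfect square: first hit at a = 21: 1962 - 441 = 1521 = 39².
1962 = 21² + 39² = 441 + 1521 ✓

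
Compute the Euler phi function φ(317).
316

317 = 317
φ(n) = n × ∏(1 - 1/p) for each prime p dividing n
φ(317) = 317 × (1 - 1/317) = 316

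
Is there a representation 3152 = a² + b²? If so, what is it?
4² + 56² (a=4, b=56)

Factorization: 3152 = 2^4 × 197
By Fermat: n is sum of two squares iff every prime p ≡ 3 (mod 4) appears to even power.
All primes ≡ 3 (mod 4) appear to even power.
Search a = 0, 1, 2, … for 3152 - a² a perfect square: first hit at a = 4: 3152 - 16 = 3136 = 56².
3152 = 4² + 56² = 16 + 3136 ✓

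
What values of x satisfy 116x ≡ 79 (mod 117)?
x ≡ 38 (mod 117)

gcd(116, 117) = 1, which divides 79, so solutions exist.
Find 116^(-1) mod 117 by the extended Euclidean algorithm:
117 = 1 × 116 + 1  ⟹  1 = (1)·117 + (-1)·116
So (-1)·116 ≡ 1 (mod 117), i.e. 116^(-1) ≡ -1 ≡ 116 (mod 117).
x ≡ 116 × 79 = 9164 ≡ 38 (mod 117).
Check: 116 × 38 = 4408 ≡ 79 (mod 117).
Unique solution: x ≡ 38 (mod 117)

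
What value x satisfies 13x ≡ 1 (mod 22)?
17

gcd(13, 22) = 1, so the inverse exists.
Extended Euclidean algorithm on (22, 13):
22 = 1 × 13 + 9  ⟹  9 = (1)·22 + (-1)·13
13 = 1 × 9 + 4  ⟹  4 = (-1)·22 + (2)·13
9 = 2 × 4 + 1  ⟹  1 = (3)·22 + (-5)·13
So (-5)·13 ≡ 1 (mod 22), i.e. 13^(-1) ≡ -5 ≡ 17 (mod 22).
Check: 13 × 17 = 221 ≡ 1 (mod 22)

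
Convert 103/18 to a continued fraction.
[5; 1, 2, 1, 1, 2]

Euclidean algorithm steps:
103 = 5 × 18 + 13
18 = 1 × 13 + 5
13 = 2 × 5 + 3
5 = 1 × 3 + 2
3 = 1 × 2 + 1
2 = 2 × 1 + 0
Continued fraction: [5; 1, 2, 1, 1, 2]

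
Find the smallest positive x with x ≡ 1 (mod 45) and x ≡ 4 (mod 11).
136

Using Chinese Remainder Theorem:
M = 45 × 11 = 495
M1 = 11, M2 = 45
y1 = 11^(-1) mod 45 = 41
y2 = 45^(-1) mod 11 = 1
x = (1×11×41 + 4×45×1) mod 495 = 136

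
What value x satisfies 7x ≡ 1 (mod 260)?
223

gcd(7, 260) = 1, so the inverse exists.
Extended Euclidean algorithm on (260, 7):
260 = 37 × 7 + 1  ⟹  1 = (1)·260 + (-37)·7
So (-37)·7 ≡ 1 (mod 260), i.e. 7^(-1) ≡ -37 ≡ 223 (mod 260).
Check: 7 × 223 = 1561 ≡ 1 (mod 260)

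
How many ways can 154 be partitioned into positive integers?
60356673280

p(n) counts ways to write n as a sum of positive integers (order ignored).
Euler's pentagonal recurrence: p(k) = p(k-1) + p(k-2) - p(k-5) - p(k-7) + p(k-12) + p(k-15) - ... (offsets j(3j∓1)/2, signs ++--, p(0)=1, p(<0)=0).
DP table for k = 0..153: p(0)=1, p(1)=1, p(2)=2, p(3)=3, p(4)=5, p(5)=7, p(6)=11, p(7)=15, p(8)=22, p(9)=30, p(10)=42, p(11)=56, p(12)=77, p(13)=101, p(14)=135, p(15)=176, p(16)=231, p(17)=297, p(18)=385, p(19)=490, p(20)=627, p(21)=792, p(22)=1002, p(23)=1255, p(24)=1575, p(25)=1958, p(26)=2436, p(27)=3010, p(28)=3718, p(29)=4565, p(30)=5604, p(31)=6842, p(32)=8349, p(33)=10143, p(34)=12310, p(35)=14883, p(36)=17977, p(37)=21637, p(38)=26015, p(39)=31185, p(40)=37338, p(41)=44583, p(42)=53174, p(43)=63261, p(44)=75175, p(45)=89134, p(46)=105558, p(47)=124754, p(48)=147273, p(49)=173525, p(50)=204226, p(51)=239943, p(52)=281589, p(53)=329931, p(54)=386155, p(55)=451276, p(56)=526823, p(57)=614154, p(58)=715220, p(59)=831820, p(60)=966467, p(61)=1121505, p(62)=1300156, p(63)=1505499, p(64)=1741630, p(65)=2012558, p(66)=2323520, p(67)=2679689, p(68)=3087735, p(69)=3554345, p(70)=4087968, p(71)=4697205, p(72)=5392783, p(73)=6185689, p(74)=7089500, p(75)=8118264, p(76)=9289091, p(77)=10619863, p(78)=12132164, p(79)=13848650, p(80)=15796476, p(81)=18004327, p(82)=20506255, p(83)=23338469, p(84)=26543660, p(85)=30167357, p(86)=34262962, p(87)=38887673, p(88)=44108109, p(89)=49995925, p(90)=56634173, p(91)=64112359, p(92)=72533807, p(93)=82010177, p(94)=92669720, p(95)=104651419, p(96)=118114304, p(97)=133230930, p(98)=150198136, p(99)=169229875, p(100)=190569292, p(101)=214481126, p(102)=241265379, p(103)=271248950, p(104)=304801365, p(105)=342325709, p(106)=384276336, p(107)=431149389, p(108)=483502844, p(109)=541946240, p(110)=607163746, p(111)=679903203, p(112)=761002156, p(113)=851376628, p(114)=952050665, p(115)=1064144451, p(116)=1188908248, p(117)=1327710076, p(118)=1482074143, p(119)=1653668665, p(120)=1844349560, p(121)=2056148051, p(122)=2291320912, p(123)=2552338241, p(124)=2841940500, p(125)=3163127352, p(126)=3519222692, p(127)=3913864295, p(128)=4351078600, p(129)=4835271870, p(130)=5371315400, p(131)=5964539504, p(132)=6620830889, p(133)=7346629512, p(134)=8149040695, p(135)=9035836076, p(136)=10015581680, p(137)=11097645016, p(138)=12292341831, p(139)=13610949895, p(140)=15065878135, p(141)=16670689208, p(142)=18440293320, p(143)=20390982757, p(144)=22540654445, p(145)=24908858009, p(146)=27517052599, p(147)=30388671978, p(148)=33549419497, p(149)=37027355200, p(150)=40853235313, p(151)=45060624582, p(152)=49686288421, p(153)=54770336324.
Final step: p(154) = p(153) + p(152) - p(149) - p(147) + p(142) + p(139) - p(132) - p(128) + p(119) + p(114) - p(103) - p(97) + p(84) + p(77) - p(62) - p(54) + p(37) + p(28) - p(9)
= 54770336324 + 49686288421 - 37027355200 - 30388671978 + 18440293320 + 13610949895 - 6620830889 - 4351078600 + 1653668665 + 952050665 - 271248950 - 133230930 + 26543660 + 10619863 - 1300156 - 386155 + 21637 + 3718 - 30
= 60356673280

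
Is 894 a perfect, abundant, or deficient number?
abundant

Proper divisors of 894: sum = 1 + 2 + 3 + 6 + 149 + 298 + 447 = 906
Since 906 > 894, 894 is abundant.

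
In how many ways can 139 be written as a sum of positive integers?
13610949895

p(n) counts ways to write n as a sum of positive integers (order ignored).
Euler's pentagonal recurrence: p(k) = p(k-1) + p(k-2) - p(k-5) - p(k-7) + p(k-12) + p(k-15) - ... (offsets j(3j∓1)/2, signs ++--, p(0)=1, p(<0)=0).
DP table for k = 0..138: p(0)=1, p(1)=1, p(2)=2, p(3)=3, p(4)=5, p(5)=7, p(6)=11, p(7)=15, p(8)=22, p(9)=30, p(10)=42, p(11)=56, p(12)=77, p(13)=101, p(14)=135, p(15)=176, p(16)=231, p(17)=297, p(18)=385, p(19)=490, p(20)=627, p(21)=792, p(22)=1002, p(23)=1255, p(24)=1575, p(25)=1958, p(26)=2436, p(27)=3010, p(28)=3718, p(29)=4565, p(30)=5604, p(31)=6842, p(32)=8349, p(33)=10143, p(34)=12310, p(35)=14883, p(36)=17977, p(37)=21637, p(38)=26015, p(39)=31185, p(40)=37338, p(41)=44583, p(42)=53174, p(43)=63261, p(44)=75175, p(45)=89134, p(46)=105558, p(47)=124754, p(48)=147273, p(49)=173525, p(50)=204226, p(51)=239943, p(52)=281589, p(53)=329931, p(54)=386155, p(55)=451276, p(56)=526823, p(57)=614154, p(58)=715220, p(59)=831820, p(60)=966467, p(61)=1121505, p(62)=1300156, p(63)=1505499, p(64)=1741630, p(65)=2012558, p(66)=2323520, p(67)=2679689, p(68)=3087735, p(69)=3554345, p(70)=4087968, p(71)=4697205, p(72)=5392783, p(73)=6185689, p(74)=7089500, p(75)=8118264, p(76)=9289091, p(77)=10619863, p(78)=12132164, p(79)=13848650, p(80)=15796476, p(81)=18004327, p(82)=20506255, p(83)=23338469, p(84)=26543660, p(85)=30167357, p(86)=34262962, p(87)=38887673, p(88)=44108109, p(89)=49995925, p(90)=56634173, p(91)=64112359, p(92)=72533807, p(93)=82010177, p(94)=92669720, p(95)=104651419, p(96)=118114304, p(97)=133230930, p(98)=150198136, p(99)=169229875, p(100)=190569292, p(101)=214481126, p(102)=241265379, p(103)=271248950, p(104)=304801365, p(105)=342325709, p(106)=384276336, p(107)=431149389, p(108)=483502844, p(109)=541946240, p(110)=607163746, p(111)=679903203, p(112)=761002156, p(113)=851376628, p(114)=952050665, p(115)=1064144451, p(116)=1188908248, p(117)=1327710076, p(118)=1482074143, p(119)=1653668665, p(120)=1844349560, p(121)=2056148051, p(122)=2291320912, p(123)=2552338241, p(124)=2841940500, p(125)=3163127352, p(126)=3519222692, p(127)=3913864295, p(128)=4351078600, p(129)=4835271870, p(130)=5371315400, p(131)=5964539504, p(132)=6620830889, p(133)=7346629512, p(134)=8149040695, p(135)=9035836076, p(136)=10015581680, p(137)=11097645016, p(138)=12292341831.
Final step: p(139) = p(138) + p(137) - p(134) - p(132) + p(127) + p(124) - p(117) - p(113) + p(104) + p(99) - p(88) - p(82) + p(69) + p(62) - p(47) - p(39) + p(22) + p(13)
= 12292341831 + 11097645016 - 8149040695 - 6620830889 + 3913864295 + 2841940500 - 1327710076 - 851376628 + 304801365 + 169229875 - 44108109 - 20506255 + 3554345 + 1300156 - 124754 - 31185 + 1002 + 101
= 13610949895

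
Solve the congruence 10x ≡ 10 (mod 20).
x ≡ 1 (mod 2)

gcd(10, 20) = 10, which divides 10, so solutions exist.
Divide through by 10: x ≡ 1 (mod 2).
The coefficient of x is now 1, so x ≡ 1 (mod 2).
Check: 10 × 1 = 10 ≡ 10 (mod 20).
x ≡ 1 (mod 2), giving 10 solutions mod 20.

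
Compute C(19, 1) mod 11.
8

Using Lucas' theorem:
Write n=19 and k=1 in base 11:
n in base 11: [1, 8]
k in base 11: [0, 1]
C(19,1) mod 11 = ∏ C(n_i, k_i) mod 11
Digit binomials (mod 11): C(1,0) = 1; C(8,1) = 8
Product: 1 × 8 = 8 ≡ 8 (mod 11)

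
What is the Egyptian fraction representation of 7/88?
1/13 + 1/382 + 1/218504

Greedy algorithm:
7/88: ceiling(88/7) = 13, use 1/13
3/1144: ceiling(1144/3) = 382, use 1/382
1/218504: ceiling(218504/1) = 218504, use 1/218504
Result: 7/88 = 1/13 + 1/382 + 1/218504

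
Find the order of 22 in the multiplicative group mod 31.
30

31 is prime, so ord(22) divides φ(31) = 30.
Divisors of 30: 1, 2, 3, 5, 6, 10, 15, 30.
Repeated squaring: 22^1 ≡ 22, 22^2 ≡ 19, 22^4 ≡ 20, 22^8 ≡ 28, 22^16 ≡ 9 (mod 31).
Test 22^d mod 31 for each divisor d in increasing order:
22^1 ≡ 22
22^2 ≡ 19
22^3 = 22^2·22^1 ≡ 15
22^5 = 22^4·22^1 ≡ 6
22^6 = 22^4·22^2 ≡ 8
22^10 = 22^8·22^2 ≡ 5
22^15 = 22^8·22^4·22^2·22^1 ≡ 30
22^30 = 22^16·22^8·22^4·22^2 ≡ 1  ← first divisor giving 1
The order is 30.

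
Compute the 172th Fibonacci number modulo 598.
549

Matrix identity: Q^n = [[F_(n+1), F_n], [F_n, F_(n-1)]] with Q = [[1,1],[1,0]].
n = 172 = 10101100₂. Square-and-multiply, entries mod 598:
Q^1 = [[1,1],[1,0]]
Q^2 = (Q^1)² = [[2,1],[1,1]]
Q^5 = (Q^2)²·Q = [[8,5],[5,3]]
Q^10 = (Q^5)² = [[89,55],[55,34]]
Q^21 = (Q^10)²·Q = [[369,182],[182,187]]
Q^43 = (Q^21)²·Q = [[181,51],[51,130]]
Q^86 = (Q^43)² = [[80,313],[313,365]]
Q^172 = (Q^86)² = [[317,549],[549,366]]
F_172 mod 598 = Q^172[0][1] = 549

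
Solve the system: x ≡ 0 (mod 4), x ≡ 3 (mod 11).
36

Using Chinese Remainder Theorem:
M = 4 × 11 = 44
M1 = 11, M2 = 4
y1 = 11^(-1) mod 4 = 3
y2 = 4^(-1) mod 11 = 3
x = (0×11×3 + 3×4×3) mod 44 = 36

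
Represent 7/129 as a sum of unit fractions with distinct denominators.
1/19 + 1/613 + 1/1502463

Greedy algorithm:
7/129: ceiling(129/7) = 19, use 1/19
4/2451: ceiling(2451/4) = 613, use 1/613
1/1502463: ceiling(1502463/1) = 1502463, use 1/1502463
Result: 7/129 = 1/19 + 1/613 + 1/1502463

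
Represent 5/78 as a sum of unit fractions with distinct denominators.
1/16 + 1/624

Greedy algorithm:
5/78: ceiling(78/5) = 16, use 1/16
1/624: ceiling(624/1) = 624, use 1/624
Result: 5/78 = 1/16 + 1/624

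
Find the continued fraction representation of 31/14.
[2; 4, 1, 2]

Euclidean algorithm steps:
31 = 2 × 14 + 3
14 = 4 × 3 + 2
3 = 1 × 2 + 1
2 = 2 × 1 + 0
Continued fraction: [2; 4, 1, 2]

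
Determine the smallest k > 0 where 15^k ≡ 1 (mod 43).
21

43 is prime, so ord(15) divides φ(43) = 42.
Divisors of 42: 1, 2, 3, 6, 7, 14, 21, 42.
Repeated squaring: 15^1 ≡ 15, 15^2 ≡ 10, 15^4 ≡ 14, 15^8 ≡ 24, 15^16 ≡ 17, 15^32 ≡ 31 (mod 43).
Test 15^d mod 43 for each divisor d in increasing order:
15^1 ≡ 15
15^2 ≡ 10
15^3 = 15^2·15^1 ≡ 21
15^6 = 15^4·15^2 ≡ 11
15^7 = 15^4·15^2·15^1 ≡ 36
15^14 = 15^8·15^4·15^2 ≡ 6
15^21 = 15^16·15^4·15^1 ≡ 1  ← first divisor giving 1
The order is 21.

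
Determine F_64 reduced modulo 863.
371

Matrix identity: Q^n = [[F_(n+1), F_n], [F_n, F_(n-1)]] with Q = [[1,1],[1,0]].
n = 64 = 1000000₂. Square-and-multiply, entries mod 863:
Q^1 = [[1,1],[1,0]]
Q^2 = (Q^1)² = [[2,1],[1,1]]
Q^4 = (Q^2)² = [[5,3],[3,2]]
Q^8 = (Q^4)² = [[34,21],[21,13]]
Q^16 = (Q^8)² = [[734,124],[124,610]]
Q^32 = (Q^16)² = [[86,97],[97,852]]
Q^64 = (Q^32)² = [[408,371],[371,37]]
F_64 mod 863 = Q^64[0][1] = 371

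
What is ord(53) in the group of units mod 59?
29

59 is prime, so ord(53) divides φ(59) = 58.
Divisors of 58: 1, 2, 29, 58.
Repeated squaring: 53^1 ≡ 53, 53^2 ≡ 36, 53^4 ≡ 57, 53^8 ≡ 4, 53^16 ≡ 16, 53^32 ≡ 20 (mod 59).
Test 53^d mod 59 for each divisor d in increasing order:
53^1 ≡ 53
53^2 ≡ 36
53^29 = 53^16·53^8·53^4·53^1 ≡ 1  ← first divisor giving 1
The order is 29.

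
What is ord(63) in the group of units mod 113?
56

113 is prime, so ord(63) divides φ(113) = 112.
Divisors of 112: 1, 2, 4, 7, 8, 14, 16, 28, 56, 112.
Repeated squaring: 63^1 ≡ 63, 63^2 ≡ 14, 63^4 ≡ 83, 63^8 ≡ 109, 63^16 ≡ 16, 63^32 ≡ 30, 63^64 ≡ 109 (mod 113).
Test 63^d mod 113 for each divisor d in increasing order:
63^1 ≡ 63
63^2 ≡ 14
63^4 ≡ 83
63^7 = 63^4·63^2·63^1 ≡ 95
63^8 ≡ 109
63^14 = 63^8·63^4·63^2 ≡ 98
63^16 ≡ 16
63^28 = 63^16·63^8·63^4 ≡ 112
63^56 = 63^32·63^16·63^8 ≡ 1  ← first divisor giving 1
The order is 56.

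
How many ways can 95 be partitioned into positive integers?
104651419

p(n) counts ways to write n as a sum of positive integers (order ignored).
Euler's pentagonal recurrence: p(k) = p(k-1) + p(k-2) - p(k-5) - p(k-7) + p(k-12) + p(k-15) - ... (offsets j(3j∓1)/2, signs ++--, p(0)=1, p(<0)=0).
DP table for k = 0..94: p(0)=1, p(1)=1, p(2)=2, p(3)=3, p(4)=5, p(5)=7, p(6)=11, p(7)=15, p(8)=22, p(9)=30, p(10)=42, p(11)=56, p(12)=77, p(13)=101, p(14)=135, p(15)=176, p(16)=231, p(17)=297, p(18)=385, p(19)=490, p(20)=627, p(21)=792, p(22)=1002, p(23)=1255, p(24)=1575, p(25)=1958, p(26)=2436, p(27)=3010, p(28)=3718, p(29)=4565, p(30)=5604, p(31)=6842, p(32)=8349, p(33)=10143, p(34)=12310, p(35)=14883, p(36)=17977, p(37)=21637, p(38)=26015, p(39)=31185, p(40)=37338, p(41)=44583, p(42)=53174, p(43)=63261, p(44)=75175, p(45)=89134, p(46)=105558, p(47)=124754, p(48)=147273, p(49)=173525, p(50)=204226, p(51)=239943, p(52)=281589, p(53)=329931, p(54)=386155, p(55)=451276, p(56)=526823, p(57)=614154, p(58)=715220, p(59)=831820, p(60)=966467, p(61)=1121505, p(62)=1300156, p(63)=1505499, p(64)=1741630, p(65)=2012558, p(66)=2323520, p(67)=2679689, p(68)=3087735, p(69)=3554345, p(70)=4087968, p(71)=4697205, p(72)=5392783, p(73)=6185689, p(74)=7089500, p(75)=8118264, p(76)=9289091, p(77)=10619863, p(78)=12132164, p(79)=13848650, p(80)=15796476, p(81)=18004327, p(82)=20506255, p(83)=23338469, p(84)=26543660, p(85)=30167357, p(86)=34262962, p(87)=38887673, p(88)=44108109, p(89)=49995925, p(90)=56634173, p(91)=64112359, p(92)=72533807, p(93)=82010177, p(94)=92669720.
Final step: p(95) = p(94) + p(93) - p(90) - p(88) + p(83) + p(80) - p(73) - p(69) + p(60) + p(55) - p(44) - p(38) + p(25) + p(18) - p(3)
= 92669720 + 82010177 - 56634173 - 44108109 + 23338469 + 15796476 - 6185689 - 3554345 + 966467 + 451276 - 75175 - 26015 + 1958 + 385 - 3
= 104651419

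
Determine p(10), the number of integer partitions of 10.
42

p(n) counts ways to write n as a sum of positive integers (order ignored).
Examples: 10; 9 + 1; 8 + 2; 8 + 1 + 1; 7 + 3; ... (42 total)
p(10) = 42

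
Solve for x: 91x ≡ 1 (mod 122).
59

gcd(91, 122) = 1, so the inverse exists.
Extended Euclidean algorithm on (122, 91):
122 = 1 × 91 + 31  ⟹  31 = (1)·122 + (-1)·91
91 = 2 × 31 + 29  ⟹  29 = (-2)·122 + (3)·91
31 = 1 × 29 + 2  ⟹  2 = (3)·122 + (-4)·91
29 = 14 × 2 + 1  ⟹  1 = (-44)·122 + (59)·91
So (59)·91 ≡ 1 (mod 122), i.e. 91^(-1) ≡ 59 (mod 122).
Check: 91 × 59 = 5369 ≡ 1 (mod 122)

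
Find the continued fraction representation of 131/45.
[2; 1, 10, 4]

Euclidean algorithm steps:
131 = 2 × 45 + 41
45 = 1 × 41 + 4
41 = 10 × 4 + 1
4 = 4 × 1 + 0
Continued fraction: [2; 1, 10, 4]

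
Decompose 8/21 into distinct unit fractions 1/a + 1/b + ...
1/3 + 1/21

Greedy algorithm:
8/21: ceiling(21/8) = 3, use 1/3
1/21: ceiling(21/1) = 21, use 1/21
Result: 8/21 = 1/3 + 1/21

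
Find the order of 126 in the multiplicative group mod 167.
83

167 is prime, so ord(126) divides φ(167) = 166.
Divisors of 166: 1, 2, 83, 166.
Repeated squaring: 126^1 ≡ 126, 126^2 ≡ 11, 126^4 ≡ 121, 126^8 ≡ 112, 126^16 ≡ 19, 126^32 ≡ 27, 126^64 ≡ 61, 126^128 ≡ 47 (mod 167).
Test 126^d mod 167 for each divisor d in increasing order:
126^1 ≡ 126
126^2 ≡ 11
126^83 = 126^64·126^16·126^2·126^1 ≡ 1  ← first divisor giving 1
The order is 83.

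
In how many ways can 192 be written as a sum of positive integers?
1987276856363

p(n) counts ways to write n as a sum of positive integers (order ignored).
Euler's pentagonal recurrence: p(k) = p(k-1) + p(k-2) - p(k-5) - p(k-7) + p(k-12) + p(k-15) - ... (offsets j(3j∓1)/2, signs ++--, p(0)=1, p(<0)=0).
DP table for k = 0..191: p(0)=1, p(1)=1, p(2)=2, p(3)=3, p(4)=5, p(5)=7, p(6)=11, p(7)=15, p(8)=22, p(9)=30, p(10)=42, p(11)=56, p(12)=77, p(13)=101, p(14)=135, p(15)=176, p(16)=231, p(17)=297, p(18)=385, p(19)=490, p(20)=627, p(21)=792, p(22)=1002, p(23)=1255, p(24)=1575, p(25)=1958, p(26)=2436, p(27)=3010, p(28)=3718, p(29)=4565, p(30)=5604, p(31)=6842, p(32)=8349, p(33)=10143, p(34)=12310, p(35)=14883, p(36)=17977, p(37)=21637, p(38)=26015, p(39)=31185, p(40)=37338, p(41)=44583, p(42)=53174, p(43)=63261, p(44)=75175, p(45)=89134, p(46)=105558, p(47)=124754, p(48)=147273, p(49)=173525, p(50)=204226, p(51)=239943, p(52)=281589, p(53)=329931, p(54)=386155, p(55)=451276, p(56)=526823, p(57)=614154, p(58)=715220, p(59)=831820, p(60)=966467, p(61)=1121505, p(62)=1300156, p(63)=1505499, p(64)=1741630, p(65)=2012558, p(66)=2323520, p(67)=2679689, p(68)=3087735, p(69)=3554345, p(70)=4087968, p(71)=4697205, p(72)=5392783, p(73)=6185689, p(74)=7089500, p(75)=8118264, p(76)=9289091, p(77)=10619863, p(78)=12132164, p(79)=13848650, p(80)=15796476, p(81)=18004327, p(82)=20506255, p(83)=23338469, p(84)=26543660, p(85)=30167357, p(86)=34262962, p(87)=38887673, p(88)=44108109, p(89)=49995925, p(90)=56634173, p(91)=64112359, p(92)=72533807, p(93)=82010177, p(94)=92669720, p(95)=104651419, p(96)=118114304, p(97)=133230930, p(98)=150198136, p(99)=169229875, p(100)=190569292, p(101)=214481126, p(102)=241265379, p(103)=271248950, p(104)=304801365, p(105)=342325709, p(106)=384276336, p(107)=431149389, p(108)=483502844, p(109)=541946240, p(110)=607163746, p(111)=679903203, p(112)=761002156, p(113)=851376628, p(114)=952050665, p(115)=1064144451, p(116)=1188908248, p(117)=1327710076, p(118)=1482074143, p(119)=1653668665, p(120)=1844349560, p(121)=2056148051, p(122)=2291320912, p(123)=2552338241, p(124)=2841940500, p(125)=3163127352, p(126)=3519222692, p(127)=3913864295, p(128)=4351078600, p(129)=4835271870, p(130)=5371315400, p(131)=5964539504, p(132)=6620830889, p(133)=7346629512, p(134)=8149040695, p(135)=9035836076, p(136)=10015581680, p(137)=11097645016, p(138)=12292341831, p(139)=13610949895, p(140)=15065878135, p(141)=16670689208, p(142)=18440293320, p(143)=20390982757, p(144)=22540654445, p(145)=24908858009, p(146)=27517052599, p(147)=30388671978, p(148)=33549419497, p(149)=37027355200, p(150)=40853235313, p(151)=45060624582, p(152)=49686288421, p(153)=54770336324, p(154)=60356673280, p(155)=66493182097, p(156)=73232243759, p(157)=80630964769, p(158)=88751778802, p(159)=97662728555, p(160)=107438159466, p(161)=118159068427, p(162)=129913904637, p(163)=142798995930, p(164)=156919475295, p(165)=172389800255, p(166)=189334822579, p(167)=207890420102, p(168)=228204732751, p(169)=250438925115, p(170)=274768617130, p(171)=301384802048, p(172)=330495499613, p(173)=362326859895, p(174)=397125074750, p(175)=435157697830, p(176)=476715857290, p(177)=522115831195, p(178)=571701605655, p(179)=625846753120, p(180)=684957390936, p(181)=749474411781, p(182)=819876908323, p(183)=896684817527, p(184)=980462880430, p(185)=1071823774337, p(186)=1171432692373, p(187)=1280011042268, p(188)=1398341745571, p(189)=1527273599625, p(190)=1667727404093, p(191)=1820701100652.
Final step: p(192) = p(191) + p(190) - p(187) - p(185) + p(180) + p(177) - p(170) - p(166) + p(157) + p(152) - p(141) - p(135) + p(122) + p(115) - p(100) - p(92) + p(75) + p(66) - p(47) - p(37) + p(16) + p(5)
= 1820701100652 + 1667727404093 - 1280011042268 - 1071823774337 + 684957390936 + 522115831195 - 274768617130 - 189334822579 + 80630964769 + 49686288421 - 16670689208 - 9035836076 + 2291320912 + 1064144451 - 190569292 - 72533807 + 8118264 + 2323520 - 124754 - 21637 + 231 + 7
= 1987276856363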